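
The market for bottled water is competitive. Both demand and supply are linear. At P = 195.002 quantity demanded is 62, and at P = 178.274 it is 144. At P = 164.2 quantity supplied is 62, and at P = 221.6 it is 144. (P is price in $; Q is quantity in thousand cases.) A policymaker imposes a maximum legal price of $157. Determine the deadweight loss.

$889.40 thousand

Demand slope = (178.274 − 195.002)/(144 − 62) = −0.204, so P = 207.65 − 0.204Q.
Supply slope = (221.6 − 164.2)/(144 − 62) = 0.7, so P = 120.8 + 0.7Q.
Competitive equilibrium: 207.65 − 0.204Q = 120.8 + 0.7Q → Q* = 96.073, P* = 188.0511.
At the ceiling P = 157, quantity supplied = (157 − 120.8)/0.7 = 51.7143.
Willingness to pay at Q' = 51.7143: 207.65 − 0.204·51.7143 = 197.1003.
ΔQ = 96.073 − 51.7143 = 44.3587; wedge = 197.1003 − 157 = 40.1003.
Welfare loss = ½ × 44.3587 × 40.1003 = $889.40 thousand.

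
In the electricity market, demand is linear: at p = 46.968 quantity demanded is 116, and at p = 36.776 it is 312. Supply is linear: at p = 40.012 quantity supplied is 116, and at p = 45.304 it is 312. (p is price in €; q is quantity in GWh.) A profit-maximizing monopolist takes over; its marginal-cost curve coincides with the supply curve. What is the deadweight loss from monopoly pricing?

€259.14

Demand slope = (36.776 − 46.968)/(312 − 116) = −0.052, so p = 53 − 0.052q.
Supply slope = (45.304 − 40.012)/(312 − 116) = 0.027, so p = 36.88 + 0.027q.
Competitive equilibrium: 53 − 0.052q = 36.88 + 0.027q → q* = 204.0506, p* = 42.3894.
Marginal revenue: MR = 53 − 0.104q. Set MR = MC: 53 − 0.104q = 36.88 + 0.027q → q_m = 123.0534.
Price p_m = 53 − 0.052·123.0534 = 46.6012; MC(q_m) = 36.88 + 0.027·123.0534 = 40.2024.
Competitive q* = 204.0506, so Δq = 80.9972; wedge = 46.6012 − 40.2024 = 6.3988.
Deadweight loss = ½ × 80.9972 × 6.3988 = €259.14.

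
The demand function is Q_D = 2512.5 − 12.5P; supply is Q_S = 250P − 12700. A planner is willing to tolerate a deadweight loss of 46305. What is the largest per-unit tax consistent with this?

88.2

In inverse form: demand P = 201 − 0.08Q, supply P = 50.8 + 0.004Q.
Competitive equilibrium: 201 − 0.08Q = 50.8 + 0.004Q → Q* = 1788.0952, P* = 57.9524.
A tax t gives ΔQ = t/0.084 and wedge t, so DWL = t²/0.168.
t²/0.168 = 46305 → t² = 7779.24 → t = 88.2.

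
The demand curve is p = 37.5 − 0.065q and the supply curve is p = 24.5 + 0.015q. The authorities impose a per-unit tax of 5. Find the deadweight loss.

Competitive equilibrium: 37.5 − 0.065q = 24.5 + 0.015q → q* = 162.5, p* = 26.9375.
With the tax, the buyer price exceeds the seller price by 5: (37.5 − 0.065q) − (24.5 + 0.015q) = 5 → q' = 100.
Δq = 162.5 − 100 = 62.5; the wedge equals the tax, 5.
Deadweight loss = ½ × 62.5 × 5 = 156.25.

156.25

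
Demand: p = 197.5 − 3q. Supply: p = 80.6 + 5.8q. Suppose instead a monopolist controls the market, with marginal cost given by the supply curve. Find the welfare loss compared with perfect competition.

50.19

Competitive equilibrium: 197.5 − 3q = 80.6 + 5.8q → q* = 13.2841, p* = 157.6477.
Marginal revenue: MR = 197.5 − 6q. Set MR = MC: 197.5 − 6q = 80.6 + 5.8q → q_m = 9.9068.
Price p_m = 197.5 − 3·9.9068 = 167.7796; MC(q_m) = 80.6 + 5.8·9.9068 = 138.0594.
Competitive q* = 13.2841, so Δq = 3.3773; wedge = 167.7796 − 138.0594 = 29.7202.
DWL = ½ × 3.3773 × 29.7202 = 50.19.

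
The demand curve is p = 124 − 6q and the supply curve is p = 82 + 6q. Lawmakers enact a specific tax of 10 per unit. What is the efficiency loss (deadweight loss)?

Competitive equilibrium: 124 − 6q = 82 + 6q → q* = 3.5, p* = 103.
With the tax, the buyer price exceeds the seller price by 10: (124 − 6q) − (82 + 6q) = 10 → q' = 2.6667.
Δq = 3.5 − 2.6667 = 0.8333; the wedge equals the tax, 10.
Welfare loss = ½ × 0.8333 × 10 = 4.17.

4.17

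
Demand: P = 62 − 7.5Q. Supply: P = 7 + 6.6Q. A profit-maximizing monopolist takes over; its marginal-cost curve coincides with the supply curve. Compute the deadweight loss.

12.93

Competitive equilibrium: 62 − 7.5Q = 7 + 6.6Q → Q* = 3.9007, P* = 32.7447.
Marginal revenue: MR = 62 − 15Q. Set MR = MC: 62 − 15Q = 7 + 6.6Q → Q_m = 2.5463.
Price P_m = 62 − 7.5·2.5463 = 42.9028; MC(Q_m) = 7 + 6.6·2.5463 = 23.8056.
Competitive Q* = 3.9007, so ΔQ = 1.3544; wedge = 42.9028 − 23.8056 = 19.0972.
Deadweight loss = ½ × 1.3544 × 19.0972 = 12.93.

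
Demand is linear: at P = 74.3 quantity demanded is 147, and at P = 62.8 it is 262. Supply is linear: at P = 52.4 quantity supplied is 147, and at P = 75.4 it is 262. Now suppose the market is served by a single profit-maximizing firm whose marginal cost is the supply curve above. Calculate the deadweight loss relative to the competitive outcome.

Demand slope = (62.8 − 74.3)/(262 − 147) = −0.1, so P = 89 − 0.1Q.
Supply slope = (75.4 − 52.4)/(262 − 147) = 0.2, so P = 23 + 0.2Q.
Competitive equilibrium: 89 − 0.1Q = 23 + 0.2Q → Q* = 220, P* = 67.
Marginal revenue: MR = 89 − 0.2Q. Set MR = MC: 89 − 0.2Q = 23 + 0.2Q → Q_m = 165.
Price P_m = 89 − 0.1·165 = 72.5; MC(Q_m) = 23 + 0.2·165 = 56.
Competitive Q* = 220, so ΔQ = 55; wedge = 72.5 − 56 = 16.5.
The triangle = ½ × 55 × 16.5 = 453.75.

453.75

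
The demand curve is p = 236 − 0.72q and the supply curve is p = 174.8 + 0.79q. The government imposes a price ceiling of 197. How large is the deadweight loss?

Competitive equilibrium: 236 − 0.72q = 174.8 + 0.79q → q* = 40.5298, p* = 206.8185.
At the ceiling p = 197, quantity supplied = (197 − 174.8)/0.79 = 28.1013.
Willingness to pay at q' = 28.1013: 236 − 0.72·28.1013 = 215.7671.
Δq = 40.5298 − 28.1013 = 12.4285; wedge = 215.7671 − 197 = 18.7671.
The triangle = ½ × 12.4285 × 18.7671 = 116.62.

116.62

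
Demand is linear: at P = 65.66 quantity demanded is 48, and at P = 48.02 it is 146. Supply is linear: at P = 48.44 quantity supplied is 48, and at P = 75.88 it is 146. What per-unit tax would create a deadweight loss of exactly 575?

Demand slope = (48.02 − 65.66)/(146 − 48) = −0.18, so P = 74.3 − 0.18Q.
Supply slope = (75.88 − 48.44)/(146 − 48) = 0.28, so P = 35 + 0.28Q.
Competitive equilibrium: 74.3 − 0.18Q = 35 + 0.28Q → Q* = 85.4348, P* = 58.9217.
A tax t gives ΔQ = t/0.46 and wedge t, so DWL = t²/0.92.
t²/0.92 = 575 → t² = 529 → t = 23.

23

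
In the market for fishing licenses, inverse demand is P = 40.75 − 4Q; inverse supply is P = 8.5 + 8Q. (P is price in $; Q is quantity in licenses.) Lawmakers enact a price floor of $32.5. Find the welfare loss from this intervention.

Competitive equilibrium: 40.75 − 4Q = 8.5 + 8Q → Q* = 2.6875, P* = 30.
At the floor P = 32.5, quantity demanded = (40.75 − 32.5)/4 = 2.0625.
Sellers' marginal cost at Q' = 2.0625: 8.5 + 8·2.0625 = 25.
ΔQ = 2.6875 − 2.0625 = 0.625; wedge = 32.5 − 25 = 7.5.
DWL = ½ × 0.625 × 7.5 = $2.34.

$2.34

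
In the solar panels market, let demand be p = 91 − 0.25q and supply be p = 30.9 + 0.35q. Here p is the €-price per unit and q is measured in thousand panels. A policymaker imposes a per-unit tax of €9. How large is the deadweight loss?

€67.50 thousand

Competitive equilibrium: 91 − 0.25q = 30.9 + 0.35q → q* = 100.1667, p* = 65.9583.
With the tax, the buyer price exceeds the seller price by 9: (91 − 0.25q) − (30.9 + 0.35q) = 9 → q' = 85.1667.
Δq = 100.1667 − 85.1667 = 15; the wedge equals the tax, 9.
Deadweight loss = ½ × 15 × 9 = €67.50 thousand.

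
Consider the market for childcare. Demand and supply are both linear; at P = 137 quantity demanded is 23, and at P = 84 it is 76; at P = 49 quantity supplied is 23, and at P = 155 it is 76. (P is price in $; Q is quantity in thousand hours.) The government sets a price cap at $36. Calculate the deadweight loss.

$1926.04 thousand

Demand slope = (84 − 137)/(76 − 23) = −1, so P = 160 − Q.
Supply slope = (155 − 49)/(76 − 23) = 2, so P = 3 + 2Q.
Competitive equilibrium: 160 − Q = 3 + 2Q → Q* = 52.3333, P* = 107.6667.
At the ceiling P = 36, quantity supplied = (36 − 3)/2 = 16.5.
Willingness to pay at Q' = 16.5: 160 − 1·16.5 = 143.5.
ΔQ = 52.3333 − 16.5 = 35.8333; wedge = 143.5 − 36 = 107.5.
The triangle = ½ × 35.8333 × 107.5 = $1926.04 thousand.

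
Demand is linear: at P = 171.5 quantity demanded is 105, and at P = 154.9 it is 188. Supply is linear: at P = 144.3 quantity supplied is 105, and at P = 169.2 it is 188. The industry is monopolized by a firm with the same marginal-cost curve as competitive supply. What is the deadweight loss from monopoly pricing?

518.54

Demand slope = (154.9 − 171.5)/(188 − 105) = −0.2, so P = 192.5 − 0.2Q.
Supply slope = (169.2 − 144.3)/(188 − 105) = 0.3, so P = 112.8 + 0.3Q.
Competitive equilibrium: 192.5 − 0.2Q = 112.8 + 0.3Q → Q* = 159.4, P* = 160.62.
Marginal revenue: MR = 192.5 − 0.4Q. Set MR = MC: 192.5 − 0.4Q = 112.8 + 0.3Q → Q_m = 113.8571.
Price P_m = 192.5 − 0.2·113.8571 = 169.7286; MC(Q_m) = 112.8 + 0.3·113.8571 = 146.9571.
Competitive Q* = 159.4, so ΔQ = 45.5429; wedge = 169.7286 − 146.9571 = 22.7715.
Welfare loss = ½ × 45.5429 × 22.7715 = 518.54.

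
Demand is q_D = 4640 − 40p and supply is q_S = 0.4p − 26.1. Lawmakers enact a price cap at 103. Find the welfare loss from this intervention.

In inverse form: demand p = 116 − 0.025q, supply p = 65.25 + 2.5q.
Competitive equilibrium: 116 − 0.025q = 65.25 + 2.5q → q* = 20.099, p* = 115.4975.
At the ceiling p = 103, quantity supplied = (103 − 65.25)/2.5 = 15.1.
Willingness to pay at q' = 15.1: 116 − 0.025·15.1 = 115.6225.
Δq = 20.099 − 15.1 = 4.999; wedge = 115.6225 − 103 = 12.6225.
Welfare loss = ½ × 4.999 × 12.6225 = 31.55.

31.55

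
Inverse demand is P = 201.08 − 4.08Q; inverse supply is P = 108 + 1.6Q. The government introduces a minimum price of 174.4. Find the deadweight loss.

275.44

Competitive equilibrium: 201.08 − 4.08Q = 108 + 1.6Q → Q* = 16.3873, P* = 134.2197.
At the floor P = 174.4, quantity demanded = (201.08 − 174.4)/4.08 = 6.5392.
Sellers' marginal cost at Q' = 6.5392: 108 + 1.6·6.5392 = 118.4627.
ΔQ = 16.3873 − 6.5392 = 9.8481; wedge = 174.4 − 118.4627 = 55.9373.
The triangle = ½ × 9.8481 × 55.9373 = 275.44.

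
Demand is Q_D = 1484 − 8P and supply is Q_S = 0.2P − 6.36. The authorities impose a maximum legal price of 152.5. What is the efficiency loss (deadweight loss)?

In inverse form: demand P = 185.5 − 0.125Q, supply P = 31.8 + 5Q.
Competitive equilibrium: 185.5 − 0.125Q = 31.8 + 5Q → Q* = 29.9902, P* = 181.7512.
At the ceiling P = 152.5, quantity supplied = (152.5 − 31.8)/5 = 24.14.
Willingness to pay at Q' = 24.14: 185.5 − 0.125·24.14 = 182.4825.
ΔQ = 29.9902 − 24.14 = 5.8502; wedge = 182.4825 − 152.5 = 29.9825.
Deadweight loss = ½ × 5.8502 × 29.9825 = 87.70.

87.70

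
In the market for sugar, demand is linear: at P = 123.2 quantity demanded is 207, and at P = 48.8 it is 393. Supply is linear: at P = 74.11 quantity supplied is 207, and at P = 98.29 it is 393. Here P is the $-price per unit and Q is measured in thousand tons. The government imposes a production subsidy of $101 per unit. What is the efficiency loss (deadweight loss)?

$9623.58 thousand

Demand slope = (48.8 − 123.2)/(393 − 207) = −0.4, so P = 206 − 0.4Q.
Supply slope = (98.29 − 74.11)/(393 − 207) = 0.13, so P = 47.2 + 0.13Q.
Competitive equilibrium: 206 − 0.4Q = 47.2 + 0.13Q → Q* = 299.622642, P* = 86.150943.
The subsidy lowers effective supply by 101: P = 0.13Q − 53.8.
New quantity: 206 − 0.4Q = 0.13Q − 53.8 → Q' = 490.188679.
Overproduction ΔQ = 490.188679 − 299.622642 = 190.566037; wedge = subsidy = 101.
Deadweight loss = ½ × 190.566037 × 101 = $9623.58 thousand.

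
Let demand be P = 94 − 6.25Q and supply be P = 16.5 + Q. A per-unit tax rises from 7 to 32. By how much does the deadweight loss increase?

67.24

Competitive equilibrium: 94 − 6.25Q = 16.5 + Q → Q* = 10.6897, P* = 27.1897.
For a per-unit tax t: ΔQ = t/7.25, so DWL = ½·t·(t/7.25) = t²/14.5.
At t = 7: DWL = 3.379. At t = 32: DWL = 70.621.
Increase = 70.621 − 3.379 = 67.24.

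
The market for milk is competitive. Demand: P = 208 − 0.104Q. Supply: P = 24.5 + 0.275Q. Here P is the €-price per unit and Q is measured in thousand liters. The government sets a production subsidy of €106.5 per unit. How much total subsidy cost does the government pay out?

Competitive equilibrium: 208 − 0.104Q = 24.5 + 0.275Q → Q* = 484.168865, P* = 157.646438.
The subsidy lowers effective supply by 106.5: P = 0.275Q − 82.
New quantity: 208 − 0.104Q = 0.275Q − 82 → Q' = 765.171504.
Total subsidy cost = 106.5 × 765.171504 = €81490.77 thousand.

€81490.77 thousand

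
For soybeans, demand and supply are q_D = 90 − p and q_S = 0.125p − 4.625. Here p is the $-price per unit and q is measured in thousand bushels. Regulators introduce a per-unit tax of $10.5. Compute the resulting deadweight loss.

$6.125 thousand

In inverse form: demand p = 90 − q, supply p = 37 + 8q.
Competitive equilibrium: 90 − q = 37 + 8q → q* = 5.8889, p* = 84.1111.
With the tax, the buyer price exceeds the seller price by 10.5: (90 − q) − (37 + 8q) = 10.5 → q' = 4.7222.
Δq = 5.8889 − 4.7222 = 1.1667; the wedge equals the tax, 10.5.
Welfare loss = ½ × 1.1667 × 10.5 = $6.125 thousand.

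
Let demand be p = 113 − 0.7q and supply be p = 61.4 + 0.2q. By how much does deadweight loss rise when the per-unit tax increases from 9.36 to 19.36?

Competitive equilibrium: 113 − 0.7q = 61.4 + 0.2q → q* = 57.3333, p* = 72.8667.
For a per-unit tax t: Δq = t/0.9, so DWL = ½·t·(t/0.9) = t²/1.8.
At t = 9.36: DWL = 48.672. At t = 19.36: DWL = 208.228.
Increase = 208.228 − 48.672 = 159.56.

159.56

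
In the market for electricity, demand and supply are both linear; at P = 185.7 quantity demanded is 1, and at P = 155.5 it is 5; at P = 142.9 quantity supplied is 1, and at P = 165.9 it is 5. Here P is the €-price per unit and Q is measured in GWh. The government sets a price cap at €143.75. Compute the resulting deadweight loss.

€62.68

Demand slope = (155.5 − 185.7)/(5 − 1) = −7.55, so P = 193.25 − 7.55Q.
Supply slope = (165.9 − 142.9)/(5 − 1) = 5.75, so P = 137.15 + 5.75Q.
Competitive equilibrium: 193.25 − 7.55Q = 137.15 + 5.75Q → Q* = 4.218, P* = 161.4038.
At the ceiling P = 143.75, quantity supplied = (143.75 − 137.15)/5.75 = 1.1478.
Willingness to pay at Q' = 1.1478: 193.25 − 7.55·1.1478 = 184.5841.
ΔQ = 4.218 − 1.1478 = 3.0702; wedge = 184.5841 − 143.75 = 40.8341.
The triangle = ½ × 3.0702 × 40.8341 = €62.68.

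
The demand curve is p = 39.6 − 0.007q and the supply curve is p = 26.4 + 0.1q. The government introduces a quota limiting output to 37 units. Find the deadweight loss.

Competitive equilibrium: 39.6 − 0.007q = 26.4 + 0.1q → q* = 123.3645, p* = 38.7364.
At q = 37: demand price = 39.6 − 0.007·37 = 39.341; supply price = 26.4 + 0.1·37 = 30.1.
Δq = 123.3645 − 37 = 86.3645; wedge = 39.341 − 30.1 = 9.241.
Welfare loss = ½ × 86.3645 × 9.241 = 399.05.

399.05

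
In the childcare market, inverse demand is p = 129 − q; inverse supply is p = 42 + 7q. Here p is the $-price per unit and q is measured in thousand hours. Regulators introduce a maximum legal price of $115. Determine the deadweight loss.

Competitive equilibrium: 129 − q = 42 + 7q → q* = 10.875, p* = 118.125.
At the ceiling p = 115, quantity supplied = (115 − 42)/7 = 10.4286.
Willingness to pay at q' = 10.4286: 129 − 1·10.4286 = 118.5714.
Δq = 10.875 − 10.4286 = 0.4464; wedge = 118.5714 − 115 = 3.5714.
Deadweight loss = ½ × 0.4464 × 3.5714 = $0.80 thousand.

$0.80 thousand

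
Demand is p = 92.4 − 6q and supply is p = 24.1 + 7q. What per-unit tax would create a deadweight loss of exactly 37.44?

Competitive equilibrium: 92.4 − 6q = 24.1 + 7q → q* = 5.2538, p* = 60.8769.
A tax t gives Δq = t/13 and wedge t, so DWL = t²/26.
t²/26 = 37.44 → t² = 973.44 → t = 31.2.

31.2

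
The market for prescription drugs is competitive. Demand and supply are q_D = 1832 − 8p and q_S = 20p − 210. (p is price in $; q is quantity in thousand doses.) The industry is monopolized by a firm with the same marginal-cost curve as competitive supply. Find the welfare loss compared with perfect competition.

$23681.67 thousand

In inverse form: demand p = 229 − 0.125q, supply p = 10.5 + 0.05q.
Competitive equilibrium: 229 − 0.125q = 10.5 + 0.05q → q* = 1248.57143, p* = 72.92857.
Marginal revenue: MR = 229 − 0.25q. Set MR = MC: 229 − 0.25q = 10.5 + 0.05q → q_m = 728.33333.
Price p_m = 229 − 0.125·728.33333 = 137.95833; MC(q_m) = 10.5 + 0.05·728.33333 = 46.91667.
Competitive q* = 1248.57143, so Δq = 520.2381; wedge = 137.95833 − 46.91667 = 91.04166.
Deadweight loss = ½ × 520.2381 × 91.04166 = $23681.67 thousand.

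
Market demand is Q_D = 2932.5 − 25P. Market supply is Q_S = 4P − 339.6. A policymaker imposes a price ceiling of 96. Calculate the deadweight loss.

In inverse form: demand P = 117.3 − 0.04Q, supply P = 84.9 + 0.25Q.
Competitive equilibrium: 117.3 − 0.04Q = 84.9 + 0.25Q → Q* = 111.7241, P* = 112.831.
At the ceiling P = 96, quantity supplied = (96 − 84.9)/0.25 = 44.4.
Willingness to pay at Q' = 44.4: 117.3 − 0.04·44.4 = 115.524.
ΔQ = 111.7241 − 44.4 = 67.3241; wedge = 115.524 − 96 = 19.524.
Deadweight loss = ½ × 67.3241 × 19.524 = 657.22.

657.22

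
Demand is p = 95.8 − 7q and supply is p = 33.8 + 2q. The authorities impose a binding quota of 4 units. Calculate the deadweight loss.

37.56

Competitive equilibrium: 95.8 − 7q = 33.8 + 2q → q* = 6.8889, p* = 47.5778.
At q = 4: demand price = 95.8 − 7·4 = 67.8; supply price = 33.8 + 2·4 = 41.8.
Δq = 6.8889 − 4 = 2.8889; wedge = 67.8 − 41.8 = 26.
The triangle = ½ × 2.8889 × 26 = 37.56.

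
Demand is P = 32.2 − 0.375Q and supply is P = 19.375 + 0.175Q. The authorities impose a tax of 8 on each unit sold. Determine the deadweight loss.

58.18

Competitive equilibrium: 32.2 − 0.375Q = 19.375 + 0.175Q → Q* = 23.3182, P* = 23.4557.
With the tax, the buyer price exceeds the seller price by 8: (32.2 − 0.375Q) − (19.375 + 0.175Q) = 8 → Q' = 8.7727.
ΔQ = 23.3182 − 8.7727 = 14.5455; the wedge equals the tax, 8.
The triangle = ½ × 14.5455 × 8 = 58.18.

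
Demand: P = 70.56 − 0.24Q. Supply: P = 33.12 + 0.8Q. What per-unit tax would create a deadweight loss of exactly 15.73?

5.72

Competitive equilibrium: 70.56 − 0.24Q = 33.12 + 0.8Q → Q* = 36, P* = 61.92.
A tax t gives ΔQ = t/1.04 and wedge t, so DWL = t²/2.08.
t²/2.08 = 15.73 → t² = 32.7184 → t = 5.72.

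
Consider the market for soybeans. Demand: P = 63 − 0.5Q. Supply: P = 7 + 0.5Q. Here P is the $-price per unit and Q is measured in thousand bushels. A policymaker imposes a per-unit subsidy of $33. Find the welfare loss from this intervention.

$544.50 thousand

Competitive equilibrium: 63 − 0.5Q = 7 + 0.5Q → Q* = 56, P* = 35.
The subsidy lowers effective supply by 33: P = 0.5Q − 26.
New quantity: 63 − 0.5Q = 0.5Q − 26 → Q' = 89.
Overproduction ΔQ = 89 − 56 = 33; wedge = subsidy = 33.
The triangle = ½ × 33 × 33 = $544.50 thousand.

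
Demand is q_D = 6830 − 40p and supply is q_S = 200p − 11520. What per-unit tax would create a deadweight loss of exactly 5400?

18

In inverse form: demand p = 170.75 − 0.025q, supply p = 57.6 + 0.005q.
Competitive equilibrium: 170.75 − 0.025q = 57.6 + 0.005q → q* = 3771.6667, p* = 76.4583.
A tax t gives Δq = t/0.03 and wedge t, so DWL = t²/0.06.
t²/0.06 = 5400 → t² = 324 → t = 18.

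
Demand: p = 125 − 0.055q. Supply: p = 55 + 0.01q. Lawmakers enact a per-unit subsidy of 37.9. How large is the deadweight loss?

Competitive equilibrium: 125 − 0.055q = 55 + 0.01q → q* = 1076.9231, p* = 65.7692.
The subsidy lowers effective supply by 37.9: p = 17.1 + 0.01q.
New quantity: 125 − 0.055q = 17.1 + 0.01q → q' = 1660.
Overproduction Δq = 1660 − 1076.9231 = 583.0769; wedge = subsidy = 37.9.
DWL = ½ × 583.0769 × 37.9 = 11049.31.

11049.31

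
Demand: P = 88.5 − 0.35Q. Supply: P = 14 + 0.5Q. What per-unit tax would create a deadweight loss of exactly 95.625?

Competitive equilibrium: 88.5 − 0.35Q = 14 + 0.5Q → Q* = 87.6471, P* = 57.8235.
A tax t gives ΔQ = t/0.85 and wedge t, so DWL = t²/1.7.
t²/1.7 = 95.625 → t² = 162.5625 → t = 12.75.

12.75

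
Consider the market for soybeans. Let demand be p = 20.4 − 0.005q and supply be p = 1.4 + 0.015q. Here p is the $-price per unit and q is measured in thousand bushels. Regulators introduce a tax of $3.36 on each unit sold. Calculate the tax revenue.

$2627.52 thousand

Competitive equilibrium: 20.4 − 0.005q = 1.4 + 0.015q → q* = 950, p* = 15.65.
With the tax, the buyer price exceeds the seller price by 3.36: (20.4 − 0.005q) − (1.4 + 0.015q) = 3.36 → q' = 782.
Tax revenue = 3.36 × 782 = $2627.52 thousand.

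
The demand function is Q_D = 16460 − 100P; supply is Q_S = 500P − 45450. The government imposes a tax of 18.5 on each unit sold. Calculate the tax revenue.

85100

In inverse form: demand P = 164.6 − 0.01Q, supply P = 90.9 + 0.002Q.
Competitive equilibrium: 164.6 − 0.01Q = 90.9 + 0.002Q → Q* = 6141.6667, P* = 103.1833.
With the tax, the buyer price exceeds the seller price by 18.5: (164.6 − 0.01Q) − (90.9 + 0.002Q) = 18.5 → Q' = 4600.
Tax revenue = 18.5 × 4600 = 85100.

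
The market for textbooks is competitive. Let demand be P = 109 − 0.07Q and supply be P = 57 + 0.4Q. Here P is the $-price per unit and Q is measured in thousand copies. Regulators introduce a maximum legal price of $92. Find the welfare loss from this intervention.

Competitive equilibrium: 109 − 0.07Q = 57 + 0.4Q → Q* = 110.6383, P* = 101.2553.
At the ceiling P = 92, quantity supplied = (92 − 57)/0.4 = 87.5.
Willingness to pay at Q' = 87.5: 109 − 0.07·87.5 = 102.875.
ΔQ = 110.6383 − 87.5 = 23.1383; wedge = 102.875 − 92 = 10.875.
The triangle = ½ × 23.1383 × 10.875 = $125.81 thousand.

$125.81 thousand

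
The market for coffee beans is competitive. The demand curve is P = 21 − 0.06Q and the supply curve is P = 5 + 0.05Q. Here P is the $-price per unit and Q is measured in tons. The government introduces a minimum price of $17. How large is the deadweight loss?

$341.41

Competitive equilibrium: 21 − 0.06Q = 5 + 0.05Q → Q* = 145.45455, P* = 12.27273.
At the floor P = 17, quantity demanded = (21 − 17)/0.06 = 66.66667.
Sellers' marginal cost at Q' = 66.66667: 5 + 0.05·66.66667 = 8.33333.
ΔQ = 145.45455 − 66.66667 = 78.78788; wedge = 17 − 8.33333 = 8.66667.
The triangle = ½ × 78.78788 × 8.66667 = $341.41.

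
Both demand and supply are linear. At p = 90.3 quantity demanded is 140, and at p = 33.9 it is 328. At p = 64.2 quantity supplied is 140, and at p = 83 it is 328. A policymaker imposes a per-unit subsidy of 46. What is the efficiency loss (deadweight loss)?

2645

Demand slope = (33.9 − 90.3)/(328 − 140) = −0.3, so p = 132.3 − 0.3q.
Supply slope = (83 − 64.2)/(328 − 140) = 0.1, so p = 50.2 + 0.1q.
Competitive equilibrium: 132.3 − 0.3q = 50.2 + 0.1q → q* = 205.25, p* = 70.725.
The subsidy lowers effective supply by 46: p = 4.2 + 0.1q.
New quantity: 132.3 − 0.3q = 4.2 + 0.1q → q' = 320.25.
Overproduction Δq = 320.25 − 205.25 = 115; wedge = subsidy = 46.
DWL = ½ × 115 × 46 = 2645.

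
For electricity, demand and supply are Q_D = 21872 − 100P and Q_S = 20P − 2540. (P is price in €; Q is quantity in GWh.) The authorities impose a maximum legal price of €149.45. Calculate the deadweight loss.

In inverse form: demand P = 218.72 − 0.01Q, supply P = 127 + 0.05Q.
Competitive equilibrium: 218.72 − 0.01Q = 127 + 0.05Q → Q* = 1528.6667, P* = 203.4333.
At the ceiling P = 149.45, quantity supplied = (149.45 − 127)/0.05 = 449.
Willingness to pay at Q' = 449: 218.72 − 0.01·449 = 214.23.
ΔQ = 1528.6667 − 449 = 1079.6667; wedge = 214.23 − 149.45 = 64.78.
Welfare loss = ½ × 1079.6667 × 64.78 = €34970.40.

€34970.40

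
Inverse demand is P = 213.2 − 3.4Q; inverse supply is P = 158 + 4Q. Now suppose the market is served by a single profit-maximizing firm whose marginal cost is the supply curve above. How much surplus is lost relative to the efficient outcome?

Competitive equilibrium: 213.2 − 3.4Q = 158 + 4Q → Q* = 7.45946, P* = 187.83784.
Marginal revenue: MR = 213.2 − 6.8Q. Set MR = MC: 213.2 − 6.8Q = 158 + 4Q → Q_m = 5.11111.
Price P_m = 213.2 − 3.4·5.11111 = 195.82223; MC(Q_m) = 158 + 4·5.11111 = 178.44444.
Competitive Q* = 7.45946, so ΔQ = 2.34835; wedge = 195.82223 − 178.44444 = 17.37779.
DWL = ½ × 2.34835 × 17.37779 = 20.40.

20.40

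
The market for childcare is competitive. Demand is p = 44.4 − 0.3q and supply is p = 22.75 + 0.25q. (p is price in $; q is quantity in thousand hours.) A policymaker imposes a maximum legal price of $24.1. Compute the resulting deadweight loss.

$317.22 thousand

Competitive equilibrium: 44.4 − 0.3q = 22.75 + 0.25q → q* = 39.3636, p* = 32.5909.
At the ceiling p = 24.1, quantity supplied = (24.1 − 22.75)/0.25 = 5.4.
Willingness to pay at q' = 5.4: 44.4 − 0.3·5.4 = 42.78.
Δq = 39.3636 − 5.4 = 33.9636; wedge = 42.78 − 24.1 = 18.68.
Deadweight loss = ½ × 33.9636 × 18.68 = $317.22 thousand.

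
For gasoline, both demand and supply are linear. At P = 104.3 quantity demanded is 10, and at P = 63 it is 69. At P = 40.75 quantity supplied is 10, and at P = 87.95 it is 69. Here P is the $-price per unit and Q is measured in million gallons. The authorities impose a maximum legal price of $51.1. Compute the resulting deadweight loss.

$649.56 million

Demand slope = (63 − 104.3)/(69 − 10) = −0.7, so P = 111.3 − 0.7Q.
Supply slope = (87.95 − 40.75)/(69 − 10) = 0.8, so P = 32.75 + 0.8Q.
Competitive equilibrium: 111.3 − 0.7Q = 32.75 + 0.8Q → Q* = 52.3667, P* = 74.6433.
At the ceiling P = 51.1, quantity supplied = (51.1 − 32.75)/0.8 = 22.9375.
Willingness to pay at Q' = 22.9375: 111.3 − 0.7·22.9375 = 95.2438.
ΔQ = 52.3667 − 22.9375 = 29.4292; wedge = 95.2438 − 51.1 = 44.1438.
Deadweight loss = ½ × 29.4292 × 44.1438 = $649.56 million.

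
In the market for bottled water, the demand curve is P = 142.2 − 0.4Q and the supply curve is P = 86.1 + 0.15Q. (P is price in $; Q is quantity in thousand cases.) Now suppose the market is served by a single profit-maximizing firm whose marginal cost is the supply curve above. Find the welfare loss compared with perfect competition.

Competitive equilibrium: 142.2 − 0.4Q = 86.1 + 0.15Q → Q* = 102, P* = 101.4.
Marginal revenue: MR = 142.2 − 0.8Q. Set MR = MC: 142.2 − 0.8Q = 86.1 + 0.15Q → Q_m = 59.0526.
Price P_m = 142.2 − 0.4·59.0526 = 118.579; MC(Q_m) = 86.1 + 0.15·59.0526 = 94.9579.
Competitive Q* = 102, so ΔQ = 42.9474; wedge = 118.579 − 94.9579 = 23.6211.
The triangle = ½ × 42.9474 × 23.6211 = $507.23 thousand.

$507.23 thousand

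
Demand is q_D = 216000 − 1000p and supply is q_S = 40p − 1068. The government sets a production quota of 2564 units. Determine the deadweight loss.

In inverse form: demand p = 216 − 0.001q, supply p = 26.7 + 0.025q.
Competitive equilibrium: 216 − 0.001q = 26.7 + 0.025q → q* = 7280.76923, p* = 208.71923.
At q = 2564: demand price = 216 − 0.001·2564 = 213.436; supply price = 26.7 + 0.025·2564 = 90.8.
Δq = 7280.76923 − 2564 = 4716.76923; wedge = 213.436 − 90.8 = 122.636.
The triangle = ½ × 4716.76923 × 122.636 = 289222.86.

289222.86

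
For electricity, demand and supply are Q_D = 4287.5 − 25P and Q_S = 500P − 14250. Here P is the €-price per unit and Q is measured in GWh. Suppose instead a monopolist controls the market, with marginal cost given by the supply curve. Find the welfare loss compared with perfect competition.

€57927.54

In inverse form: demand P = 171.5 − 0.04Q, supply P = 28.5 + 0.002Q.
Competitive equilibrium: 171.5 − 0.04Q = 28.5 + 0.002Q → Q* = 3404.7619, P* = 35.3095.
Marginal revenue: MR = 171.5 − 0.08Q. Set MR = MC: 171.5 − 0.08Q = 28.5 + 0.002Q → Q_m = 1743.9024.
Price P_m = 171.5 − 0.04·1743.9024 = 101.7439; MC(Q_m) = 28.5 + 0.002·1743.9024 = 31.9878.
Competitive Q* = 3404.7619, so ΔQ = 1660.8595; wedge = 101.7439 − 31.9878 = 69.7561.
DWL = ½ × 1660.8595 × 69.7561 = €57927.54.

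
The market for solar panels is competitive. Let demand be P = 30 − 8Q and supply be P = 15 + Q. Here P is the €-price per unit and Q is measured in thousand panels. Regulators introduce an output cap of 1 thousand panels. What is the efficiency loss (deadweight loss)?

Competitive equilibrium: 30 − 8Q = 15 + Q → Q* = 1.6667, P* = 16.6667.
At Q = 1: demand price = 30 − 8·1 = 22; supply price = 15 + 1·1 = 16.
ΔQ = 1.6667 − 1 = 0.6667; wedge = 22 − 16 = 6.
The triangle = ½ × 0.6667 × 6 = €2 thousand.

€2 thousand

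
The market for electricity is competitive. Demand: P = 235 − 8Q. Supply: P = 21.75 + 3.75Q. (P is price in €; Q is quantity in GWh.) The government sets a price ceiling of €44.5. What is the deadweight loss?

Competitive equilibrium: 235 − 8Q = 21.75 + 3.75Q → Q* = 18.14894, P* = 89.80851.
At the ceiling P = 44.5, quantity supplied = (44.5 − 21.75)/3.75 = 6.06667.
Willingness to pay at Q' = 6.06667: 235 − 8·6.06667 = 186.46664.
ΔQ = 18.14894 − 6.06667 = 12.08227; wedge = 186.46664 − 44.5 = 141.96664.
Welfare loss = ½ × 12.08227 × 141.96664 = €857.64.

€857.64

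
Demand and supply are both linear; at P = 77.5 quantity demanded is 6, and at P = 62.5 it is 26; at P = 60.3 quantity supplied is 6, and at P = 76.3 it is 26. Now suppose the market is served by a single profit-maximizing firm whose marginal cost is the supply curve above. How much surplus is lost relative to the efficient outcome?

24.09

Demand slope = (62.5 − 77.5)/(26 − 6) = −0.75, so P = 82 − 0.75Q.
Supply slope = (76.3 − 60.3)/(26 − 6) = 0.8, so P = 55.5 + 0.8Q.
Competitive equilibrium: 82 − 0.75Q = 55.5 + 0.8Q → Q* = 17.0968, P* = 69.1774.
Marginal revenue: MR = 82 − 1.5Q. Set MR = MC: 82 − 1.5Q = 55.5 + 0.8Q → Q_m = 11.5217.
Price P_m = 82 − 0.75·11.5217 = 73.3587; MC(Q_m) = 55.5 + 0.8·11.5217 = 64.7174.
Competitive Q* = 17.0968, so ΔQ = 5.5751; wedge = 73.3587 − 64.7174 = 8.6413.
Welfare loss = ½ × 5.5751 × 8.6413 = 24.09.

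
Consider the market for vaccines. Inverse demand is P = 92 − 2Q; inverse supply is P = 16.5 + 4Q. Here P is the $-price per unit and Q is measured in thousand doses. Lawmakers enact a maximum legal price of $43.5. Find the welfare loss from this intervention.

Competitive equilibrium: 92 − 2Q = 16.5 + 4Q → Q* = 12.5833, P* = 66.8333.
At the ceiling P = 43.5, quantity supplied = (43.5 − 16.5)/4 = 6.75.
Willingness to pay at Q' = 6.75: 92 − 2·6.75 = 78.5.
ΔQ = 12.5833 − 6.75 = 5.8333; wedge = 78.5 − 43.5 = 35.
The triangle = ½ × 5.8333 × 35 = $102.08 thousand.

$102.08 thousand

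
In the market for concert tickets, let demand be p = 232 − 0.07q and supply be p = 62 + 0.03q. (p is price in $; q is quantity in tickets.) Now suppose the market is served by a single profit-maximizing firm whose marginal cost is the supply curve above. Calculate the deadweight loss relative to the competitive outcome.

Competitive equilibrium: 232 − 0.07q = 62 + 0.03q → q* = 1700, p* = 113.
Marginal revenue: MR = 232 − 0.14q. Set MR = MC: 232 − 0.14q = 62 + 0.03q → q_m = 1000.
Price p_m = 232 − 0.07·1000 = 162; MC(q_m) = 62 + 0.03·1000 = 92.
Competitive q* = 1700, so Δq = 700; wedge = 162 − 92 = 70.
Welfare loss = ½ × 700 × 70 = $24500.

$24500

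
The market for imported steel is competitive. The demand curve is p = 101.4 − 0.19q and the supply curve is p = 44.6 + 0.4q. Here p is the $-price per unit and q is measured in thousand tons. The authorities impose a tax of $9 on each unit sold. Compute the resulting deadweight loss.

Competitive equilibrium: 101.4 − 0.19q = 44.6 + 0.4q → q* = 96.2712, p* = 83.1085.
With the tax, the buyer price exceeds the seller price by 9: (101.4 − 0.19q) − (44.6 + 0.4q) = 9 → q' = 81.0169.
Δq = 96.2712 − 81.0169 = 15.2543; the wedge equals the tax, 9.
DWL = ½ × 15.2543 × 9 = $68.64 thousand.

$68.64 thousand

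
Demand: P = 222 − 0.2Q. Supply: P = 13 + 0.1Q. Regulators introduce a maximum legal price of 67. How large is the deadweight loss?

Competitive equilibrium: 222 − 0.2Q = 13 + 0.1Q → Q* = 696.6667, P* = 82.6667.
At the ceiling P = 67, quantity supplied = (67 − 13)/0.1 = 540.
Willingness to pay at Q' = 540: 222 − 0.2·540 = 114.
ΔQ = 696.6667 − 540 = 156.6667; wedge = 114 − 67 = 47.
DWL = ½ × 156.6667 × 47 = 3681.67.

3681.67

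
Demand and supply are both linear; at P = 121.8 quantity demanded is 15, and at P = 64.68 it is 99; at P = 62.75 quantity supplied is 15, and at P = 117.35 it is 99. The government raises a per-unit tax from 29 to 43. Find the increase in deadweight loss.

Demand slope = (64.68 − 121.8)/(99 − 15) = −0.68, so P = 132 − 0.68Q.
Supply slope = (117.35 − 62.75)/(99 − 15) = 0.65, so P = 53 + 0.65Q.
Competitive equilibrium: 132 − 0.68Q = 53 + 0.65Q → Q* = 59.3985, P* = 91.609.
For a per-unit tax t: ΔQ = t/1.33, so DWL = ½·t·(t/1.33) = t²/2.66.
At t = 29: DWL = 316.165. At t = 43: DWL = 695.113.
Increase = 695.113 − 316.165 = 378.95.

378.95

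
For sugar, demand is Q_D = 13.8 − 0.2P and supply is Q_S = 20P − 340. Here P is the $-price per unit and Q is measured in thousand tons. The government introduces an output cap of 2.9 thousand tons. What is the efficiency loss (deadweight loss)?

$138.16 thousand

In inverse form: demand P = 69 − 5Q, supply P = 17 + 0.05Q.
Competitive equilibrium: 69 − 5Q = 17 + 0.05Q → Q* = 10.297, P* = 17.5149.
At Q = 2.9: demand price = 69 − 5·2.9 = 54.5; supply price = 17 + 0.05·2.9 = 17.145.
ΔQ = 10.297 − 2.9 = 7.397; wedge = 54.5 − 17.145 = 37.355.
Welfare loss = ½ × 7.397 × 37.355 = $138.16 thousand.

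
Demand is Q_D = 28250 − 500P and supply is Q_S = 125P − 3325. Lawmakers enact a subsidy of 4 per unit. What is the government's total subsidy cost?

13560

In inverse form: demand P = 56.5 − 0.002Q, supply P = 26.6 + 0.008Q.
Competitive equilibrium: 56.5 − 0.002Q = 26.6 + 0.008Q → Q* = 2990, P* = 50.52.
The subsidy lowers effective supply by 4: P = 22.6 + 0.008Q.
New quantity: 56.5 − 0.002Q = 22.6 + 0.008Q → Q' = 3390.
Total subsidy cost = 4 × 3390 = 13560.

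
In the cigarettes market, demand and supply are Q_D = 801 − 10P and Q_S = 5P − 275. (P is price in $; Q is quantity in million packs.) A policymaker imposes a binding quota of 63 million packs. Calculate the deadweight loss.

In inverse form: demand P = 80.1 − 0.1Q, supply P = 55 + 0.2Q.
Competitive equilibrium: 80.1 − 0.1Q = 55 + 0.2Q → Q* = 83.6667, P* = 71.7333.
At Q = 63: demand price = 80.1 − 0.1·63 = 73.8; supply price = 55 + 0.2·63 = 67.6.
ΔQ = 83.6667 − 63 = 20.6667; wedge = 73.8 − 67.6 = 6.2.
DWL = ½ × 20.6667 × 6.2 = $64.07 million.

$64.07 million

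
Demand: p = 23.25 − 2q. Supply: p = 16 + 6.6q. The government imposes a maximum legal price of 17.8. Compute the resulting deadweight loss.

Competitive equilibrium: 23.25 − 2q = 16 + 6.6q → q* = 0.843, p* = 21.564.
At the ceiling p = 17.8, quantity supplied = (17.8 − 16)/6.6 = 0.2727.
Willingness to pay at q' = 0.2727: 23.25 − 2·0.2727 = 22.7046.
Δq = 0.843 − 0.2727 = 0.5703; wedge = 22.7046 − 17.8 = 4.9046.
DWL = ½ × 0.5703 × 4.9046 = 1.40.

1.40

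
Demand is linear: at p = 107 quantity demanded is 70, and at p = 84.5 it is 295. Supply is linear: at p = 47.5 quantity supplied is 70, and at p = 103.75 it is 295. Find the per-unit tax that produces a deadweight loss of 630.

21

Demand slope = (84.5 − 107)/(295 − 70) = −0.1, so p = 114 − 0.1q.
Supply slope = (103.75 − 47.5)/(295 − 70) = 0.25, so p = 30 + 0.25q.
Competitive equilibrium: 114 − 0.1q = 30 + 0.25q → q* = 240, p* = 90.
A tax t gives Δq = t/0.35 and wedge t, so DWL = t²/0.7.
t²/0.7 = 630 → t² = 441 → t = 21.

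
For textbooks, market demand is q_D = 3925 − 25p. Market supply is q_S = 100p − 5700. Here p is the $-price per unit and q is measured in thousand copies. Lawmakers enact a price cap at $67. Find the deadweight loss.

$25000 thousand

In inverse form: demand p = 157 − 0.04q, supply p = 57 + 0.01q.
Competitive equilibrium: 157 − 0.04q = 57 + 0.01q → q* = 2000, p* = 77.
At the ceiling p = 67, quantity supplied = (67 − 57)/0.01 = 1000.
Willingness to pay at q' = 1000: 157 − 0.04·1000 = 117.
Δq = 2000 − 1000 = 1000; wedge = 117 − 67 = 50.
Deadweight loss = ½ × 1000 × 50 = $25000 thousand.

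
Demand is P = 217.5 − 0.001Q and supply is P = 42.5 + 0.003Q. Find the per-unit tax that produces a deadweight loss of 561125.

Competitive equilibrium: 217.5 − 0.001Q = 42.5 + 0.003Q → Q* = 43750, P* = 173.75.
A tax t gives ΔQ = t/0.004 and wedge t, so DWL = t²/0.008.
t²/0.008 = 561125 → t² = 4489 → t = 67.

67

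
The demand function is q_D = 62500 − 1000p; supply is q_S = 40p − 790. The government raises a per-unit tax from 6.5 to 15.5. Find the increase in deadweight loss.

In inverse form: demand p = 62.5 − 0.001q, supply p = 19.75 + 0.025q.
Competitive equilibrium: 62.5 − 0.001q = 19.75 + 0.025q → q* = 1644.2308, p* = 60.8558.
For a per-unit tax t: Δq = t/0.026, so DWL = ½·t·(t/0.026) = t²/0.052.
At t = 6.5: DWL = 812.5. At t = 15.5: DWL = 4620.192.
Increase = 4620.192 − 812.5 = 3807.69.

3807.69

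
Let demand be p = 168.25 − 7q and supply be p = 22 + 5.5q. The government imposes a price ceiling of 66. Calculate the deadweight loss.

Competitive equilibrium: 168.25 − 7q = 22 + 5.5q → q* = 11.7, p* = 86.35.
At the ceiling p = 66, quantity supplied = (66 − 22)/5.5 = 8.
Willingness to pay at q' = 8: 168.25 − 7·8 = 112.25.
Δq = 11.7 − 8 = 3.7; wedge = 112.25 − 66 = 46.25.
Welfare loss = ½ × 3.7 × 46.25 = 85.56.

85.56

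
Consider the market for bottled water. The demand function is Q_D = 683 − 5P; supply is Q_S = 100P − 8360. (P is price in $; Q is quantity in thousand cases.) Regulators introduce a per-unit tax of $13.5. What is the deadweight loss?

$433.93 thousand

In inverse form: demand P = 136.6 − 0.2Q, supply P = 83.6 + 0.01Q.
Competitive equilibrium: 136.6 − 0.2Q = 83.6 + 0.01Q → Q* = 252.381, P* = 86.1238.
With the tax, the buyer price exceeds the seller price by 13.5: (136.6 − 0.2Q) − (83.6 + 0.01Q) = 13.5 → Q' = 188.0952.
ΔQ = 252.381 − 188.0952 = 64.2858; the wedge equals the tax, 13.5.
The triangle = ½ × 64.2858 × 13.5 = $433.93 thousand.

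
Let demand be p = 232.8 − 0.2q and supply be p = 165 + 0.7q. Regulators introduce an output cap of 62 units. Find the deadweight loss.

Competitive equilibrium: 232.8 − 0.2q = 165 + 0.7q → q* = 75.3333, p* = 217.7333.
At q = 62: demand price = 232.8 − 0.2·62 = 220.4; supply price = 165 + 0.7·62 = 208.4.
Δq = 75.3333 − 62 = 13.3333; wedge = 220.4 − 208.4 = 12.
The triangle = ½ × 13.3333 × 12 = 80.

80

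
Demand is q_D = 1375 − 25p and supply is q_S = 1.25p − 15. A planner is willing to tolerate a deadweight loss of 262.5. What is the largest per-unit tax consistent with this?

21

In inverse form: demand p = 55 − 0.04q, supply p = 12 + 0.8q.
Competitive equilibrium: 55 − 0.04q = 12 + 0.8q → q* = 51.1905, p* = 52.9524.
A tax t gives Δq = t/0.84 and wedge t, so DWL = t²/1.68.
t²/1.68 = 262.5 → t² = 441 → t = 21.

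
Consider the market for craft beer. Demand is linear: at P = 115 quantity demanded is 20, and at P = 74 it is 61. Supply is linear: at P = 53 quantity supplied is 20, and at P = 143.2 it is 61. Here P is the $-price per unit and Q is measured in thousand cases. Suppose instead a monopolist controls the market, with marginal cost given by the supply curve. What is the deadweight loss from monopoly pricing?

$140.625 thousand

Demand slope = (74 − 115)/(61 − 20) = −1, so P = 135 − Q.
Supply slope = (143.2 − 53)/(61 − 20) = 2.2, so P = 9 + 2.2Q.
Competitive equilibrium: 135 − Q = 9 + 2.2Q → Q* = 39.375, P* = 95.625.
Marginal revenue: MR = 135 − 2Q. Set MR = MC: 135 − 2Q = 9 + 2.2Q → Q_m = 30.
Price P_m = 135 − 1·30 = 105; MC(Q_m) = 9 + 2.2·30 = 75.
Competitive Q* = 39.375, so ΔQ = 9.375; wedge = 105 − 75 = 30.
Deadweight loss = ½ × 9.375 × 30 = $140.625 thousand.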